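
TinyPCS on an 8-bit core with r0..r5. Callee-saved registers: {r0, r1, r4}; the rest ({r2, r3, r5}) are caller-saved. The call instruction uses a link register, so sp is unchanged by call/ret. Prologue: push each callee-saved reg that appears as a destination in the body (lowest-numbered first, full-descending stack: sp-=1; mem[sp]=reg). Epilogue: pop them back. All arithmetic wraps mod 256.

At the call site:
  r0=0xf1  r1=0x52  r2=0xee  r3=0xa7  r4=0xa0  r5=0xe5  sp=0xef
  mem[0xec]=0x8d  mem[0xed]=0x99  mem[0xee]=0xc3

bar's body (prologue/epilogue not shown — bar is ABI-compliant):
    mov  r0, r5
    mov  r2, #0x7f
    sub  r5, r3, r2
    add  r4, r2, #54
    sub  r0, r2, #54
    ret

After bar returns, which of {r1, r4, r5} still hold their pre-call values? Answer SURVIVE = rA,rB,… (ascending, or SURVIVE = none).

prologue: push r0 → mem[0xee]=0xf1, sp=0xee
prologue: push r4 → mem[0xed]=0xa0, sp=0xed
body[0] mov  r0, r5 → r0=0xe5
body[1] mov  r2, #0x7f → r2=0x7f
body[2] sub  r5, r3, r2 → r5=0x28
body[3] add  r4, r2, #54 → r4=0xb5
body[4] sub  r0, r2, #54 → r0=0x49
epilogue: pop r4=0xa0, sp=0xee
epilogue: pop r0=0xf1, sp=0xef
r1: callee-saved, written=False
r4: callee-saved, written=True
r5: caller-saved, written=True

SURVIVE = r1,r4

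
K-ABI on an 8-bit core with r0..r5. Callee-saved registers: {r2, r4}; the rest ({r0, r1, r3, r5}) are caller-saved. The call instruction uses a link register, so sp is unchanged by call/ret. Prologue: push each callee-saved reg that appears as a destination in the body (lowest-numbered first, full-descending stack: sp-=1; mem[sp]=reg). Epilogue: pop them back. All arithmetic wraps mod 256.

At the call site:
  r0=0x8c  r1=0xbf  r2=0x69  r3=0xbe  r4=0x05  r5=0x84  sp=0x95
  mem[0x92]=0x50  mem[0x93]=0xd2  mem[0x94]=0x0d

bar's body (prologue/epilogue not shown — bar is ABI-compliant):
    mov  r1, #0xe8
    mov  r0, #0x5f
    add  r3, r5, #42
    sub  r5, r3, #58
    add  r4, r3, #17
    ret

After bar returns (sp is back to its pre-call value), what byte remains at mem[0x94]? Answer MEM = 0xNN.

MEM = 0x05

prologue: push r4 -> mem[0x94]=0x05, sp=0x94
body[0] mov  r1, #0xe8 -> r1=0xe8
body[1] mov  r0, #0x5f -> r0=0x5f
body[2] add  r3, r5, #42 -> r3=0xae
body[3] sub  r5, r3, #58 -> r5=0x74
body[4] add  r4, r3, #17 -> r4=0xbf
epilogue: pop r4=0x05, sp=0x95
prologue pushed ['r4'] at ['0x94']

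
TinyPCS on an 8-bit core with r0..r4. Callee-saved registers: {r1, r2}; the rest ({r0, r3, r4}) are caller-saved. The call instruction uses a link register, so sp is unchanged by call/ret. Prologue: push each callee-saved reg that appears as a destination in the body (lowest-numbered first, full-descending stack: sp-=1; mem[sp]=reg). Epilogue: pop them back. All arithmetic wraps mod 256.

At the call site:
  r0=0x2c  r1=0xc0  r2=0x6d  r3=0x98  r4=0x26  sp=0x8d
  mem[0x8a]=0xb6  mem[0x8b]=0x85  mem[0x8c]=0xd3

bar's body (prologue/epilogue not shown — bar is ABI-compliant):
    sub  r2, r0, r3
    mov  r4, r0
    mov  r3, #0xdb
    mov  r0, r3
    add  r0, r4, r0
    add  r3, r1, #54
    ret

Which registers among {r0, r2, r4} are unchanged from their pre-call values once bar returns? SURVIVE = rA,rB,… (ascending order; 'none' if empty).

SURVIVE = r2

prologue: push r2 → mem[0x8c]=0x6d, sp=0x8c
body[0] sub  r2, r0, r3 → r2=0x94
body[1] mov  r4, r0 → r4=0x2c
body[2] mov  r3, #0xdb → r3=0xdb
body[3] mov  r0, r3 → r0=0xdb
body[4] add  r0, r4, r0 → r0=0x07
body[5] add  r3, r1, #54 → r3=0xf6
epilogue: pop r2=0x6d, sp=0x8d
r0: caller-saved, written=True
r2: callee-saved, written=True
r4: caller-saved, written=True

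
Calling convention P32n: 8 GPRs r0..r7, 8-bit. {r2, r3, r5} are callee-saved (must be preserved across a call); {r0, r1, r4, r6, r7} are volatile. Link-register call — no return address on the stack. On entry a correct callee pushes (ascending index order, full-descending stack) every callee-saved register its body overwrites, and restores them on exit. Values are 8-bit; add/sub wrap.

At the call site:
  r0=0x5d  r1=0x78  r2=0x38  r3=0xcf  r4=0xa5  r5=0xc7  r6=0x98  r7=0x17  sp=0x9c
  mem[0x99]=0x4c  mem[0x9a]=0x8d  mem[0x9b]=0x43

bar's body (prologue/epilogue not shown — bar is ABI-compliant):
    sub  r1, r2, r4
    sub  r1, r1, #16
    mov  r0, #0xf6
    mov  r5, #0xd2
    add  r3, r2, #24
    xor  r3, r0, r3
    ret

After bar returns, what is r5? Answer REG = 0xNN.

REG = 0xc7

prologue: push r3 -> mem[0x9b]=0xcf, sp=0x9b
prologue: push r5 -> mem[0x9a]=0xc7, sp=0x9a
body[0] sub  r1, r2, r4 -> r1=0x93
body[1] sub  r1, r1, #16 -> r1=0x83
body[2] mov  r0, #0xf6 -> r0=0xf6
body[3] mov  r5, #0xd2 -> r5=0xd2
body[4] add  r3, r2, #24 -> r3=0x50
body[5] xor  r3, r0, r3 -> r3=0xa6
epilogue: pop r5=0xc7, sp=0x9b
epilogue: pop r3=0xcf, sp=0x9c
r5 is callee-saved -> restored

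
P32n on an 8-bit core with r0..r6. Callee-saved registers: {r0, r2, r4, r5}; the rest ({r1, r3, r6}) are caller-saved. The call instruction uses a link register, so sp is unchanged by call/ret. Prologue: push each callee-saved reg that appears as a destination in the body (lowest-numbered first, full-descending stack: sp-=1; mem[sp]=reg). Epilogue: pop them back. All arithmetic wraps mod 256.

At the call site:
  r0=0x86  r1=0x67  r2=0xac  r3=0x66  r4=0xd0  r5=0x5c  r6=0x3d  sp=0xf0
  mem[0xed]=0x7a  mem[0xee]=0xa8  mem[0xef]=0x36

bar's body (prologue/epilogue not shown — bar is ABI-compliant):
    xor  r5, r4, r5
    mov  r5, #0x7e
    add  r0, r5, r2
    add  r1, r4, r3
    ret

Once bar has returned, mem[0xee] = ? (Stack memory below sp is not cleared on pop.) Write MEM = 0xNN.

MEM = 0x5c

prologue: push r0 -> mem[0xef]=0x86, sp=0xef
prologue: push r5 -> mem[0xee]=0x5c, sp=0xee
body[0] xor  r5, r4, r5 -> r5=0x8c
body[1] mov  r5, #0x7e -> r5=0x7e
body[2] add  r0, r5, r2 -> r0=0x2a
body[3] add  r1, r4, r3 -> r1=0x36
epilogue: pop r5=0x5c, sp=0xef
epilogue: pop r0=0x86, sp=0xf0
prologue pushed ['r0', 'r5'] at ['0xef', '0xee']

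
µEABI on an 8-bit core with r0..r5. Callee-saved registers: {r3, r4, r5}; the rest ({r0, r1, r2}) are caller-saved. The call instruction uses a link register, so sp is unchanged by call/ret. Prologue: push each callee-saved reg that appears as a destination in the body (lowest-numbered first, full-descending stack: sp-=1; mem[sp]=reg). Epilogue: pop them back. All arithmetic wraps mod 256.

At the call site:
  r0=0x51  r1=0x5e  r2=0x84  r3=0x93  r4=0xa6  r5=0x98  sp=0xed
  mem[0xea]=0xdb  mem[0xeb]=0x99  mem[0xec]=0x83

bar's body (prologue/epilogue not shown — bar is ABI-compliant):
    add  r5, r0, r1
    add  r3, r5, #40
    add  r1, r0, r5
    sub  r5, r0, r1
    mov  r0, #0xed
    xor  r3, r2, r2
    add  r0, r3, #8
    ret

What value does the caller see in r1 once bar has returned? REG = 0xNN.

REG = 0x00

prologue: push r3 → mem[0xec]=0x93, sp=0xec
prologue: push r5 → mem[0xeb]=0x98, sp=0xeb
body[0] add  r5, r0, r1 → r5=0xaf
body[1] add  r3, r5, #40 → r3=0xd7
body[2] add  r1, r0, r5 → r1=0x00
body[3] sub  r5, r0, r1 → r5=0x51
body[4] mov  r0, #0xed → r0=0xed
body[5] xor  r3, r2, r2 → r3=0x00
body[6] add  r0, r3, #8 → r0=0x08
epilogue: pop r5=0x98, sp=0xec
epilogue: pop r3=0x93, sp=0xed
r1 is caller-saved → body value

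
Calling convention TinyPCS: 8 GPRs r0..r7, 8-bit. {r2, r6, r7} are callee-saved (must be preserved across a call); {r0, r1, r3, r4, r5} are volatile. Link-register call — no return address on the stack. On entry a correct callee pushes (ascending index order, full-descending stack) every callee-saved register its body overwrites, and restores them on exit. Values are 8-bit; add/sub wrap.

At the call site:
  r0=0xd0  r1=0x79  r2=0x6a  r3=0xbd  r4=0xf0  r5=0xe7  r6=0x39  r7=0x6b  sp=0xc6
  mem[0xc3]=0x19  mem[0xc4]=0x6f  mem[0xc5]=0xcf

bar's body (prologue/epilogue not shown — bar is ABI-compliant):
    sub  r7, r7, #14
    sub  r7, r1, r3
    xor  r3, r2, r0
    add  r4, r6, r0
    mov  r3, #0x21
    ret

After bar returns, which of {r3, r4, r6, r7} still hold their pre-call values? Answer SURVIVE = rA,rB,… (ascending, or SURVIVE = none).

prologue: push r7 → mem[0xc5]=0x6b, sp=0xc5
body[0] sub  r7, r7, #14 → r7=0x5d
body[1] sub  r7, r1, r3 → r7=0xbc
body[2] xor  r3, r2, r0 → r3=0xba
body[3] add  r4, r6, r0 → r4=0x09
body[4] mov  r3, #0x21 → r3=0x21
epilogue: pop r7=0x6b, sp=0xc6
r3: caller-saved, written=True
r4: caller-saved, written=True
r6: callee-saved, written=False
r7: callee-saved, written=True

SURVIVE = r6,r7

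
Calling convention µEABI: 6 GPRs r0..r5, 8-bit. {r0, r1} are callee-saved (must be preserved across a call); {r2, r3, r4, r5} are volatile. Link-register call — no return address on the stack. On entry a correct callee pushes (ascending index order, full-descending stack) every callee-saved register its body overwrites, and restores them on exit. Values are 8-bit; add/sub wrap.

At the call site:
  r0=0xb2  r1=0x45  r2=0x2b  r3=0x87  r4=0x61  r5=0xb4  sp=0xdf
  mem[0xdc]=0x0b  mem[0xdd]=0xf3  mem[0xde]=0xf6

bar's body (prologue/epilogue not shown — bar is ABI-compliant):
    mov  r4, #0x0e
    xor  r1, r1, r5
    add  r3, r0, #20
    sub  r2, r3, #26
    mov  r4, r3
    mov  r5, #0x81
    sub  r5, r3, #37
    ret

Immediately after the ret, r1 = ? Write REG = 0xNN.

prologue: push r1 → mem[0xde]=0x45, sp=0xde
body[0] mov  r4, #0x0e → r4=0x0e
body[1] xor  r1, r1, r5 → r1=0xf1
body[2] add  r3, r0, #20 → r3=0xc6
body[3] sub  r2, r3, #26 → r2=0xac
body[4] mov  r4, r3 → r4=0xc6
body[5] mov  r5, #0x81 → r5=0x81
body[6] sub  r5, r3, #37 → r5=0xa1
epilogue: pop r1=0x45, sp=0xdf
r1 is callee-saved → restored

REG = 0x45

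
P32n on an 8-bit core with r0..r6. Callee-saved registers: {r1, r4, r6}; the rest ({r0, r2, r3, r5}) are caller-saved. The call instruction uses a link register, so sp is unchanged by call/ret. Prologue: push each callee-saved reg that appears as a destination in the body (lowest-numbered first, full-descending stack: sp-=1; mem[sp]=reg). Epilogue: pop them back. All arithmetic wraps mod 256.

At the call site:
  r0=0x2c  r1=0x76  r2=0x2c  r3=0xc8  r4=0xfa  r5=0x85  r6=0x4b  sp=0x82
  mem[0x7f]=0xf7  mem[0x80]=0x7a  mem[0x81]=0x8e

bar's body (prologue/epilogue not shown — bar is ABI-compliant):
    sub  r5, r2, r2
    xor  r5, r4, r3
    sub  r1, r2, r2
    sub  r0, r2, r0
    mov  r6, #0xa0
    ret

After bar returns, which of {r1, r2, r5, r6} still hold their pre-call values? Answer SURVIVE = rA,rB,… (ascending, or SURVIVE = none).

SURVIVE = r1,r2,r6

prologue: push r1 -> mem[0x81]=0x76, sp=0x81
prologue: push r6 -> mem[0x80]=0x4b, sp=0x80
body[0] sub  r5, r2, r2 -> r5=0x00
body[1] xor  r5, r4, r3 -> r5=0x32
body[2] sub  r1, r2, r2 -> r1=0x00
body[3] sub  r0, r2, r0 -> r0=0x00
body[4] mov  r6, #0xa0 -> r6=0xa0
epilogue: pop r6=0x4b, sp=0x81
epilogue: pop r1=0x76, sp=0x82
r1: callee-saved, written=True
r2: caller-saved, written=False
r5: caller-saved, written=True
r6: callee-saved, written=True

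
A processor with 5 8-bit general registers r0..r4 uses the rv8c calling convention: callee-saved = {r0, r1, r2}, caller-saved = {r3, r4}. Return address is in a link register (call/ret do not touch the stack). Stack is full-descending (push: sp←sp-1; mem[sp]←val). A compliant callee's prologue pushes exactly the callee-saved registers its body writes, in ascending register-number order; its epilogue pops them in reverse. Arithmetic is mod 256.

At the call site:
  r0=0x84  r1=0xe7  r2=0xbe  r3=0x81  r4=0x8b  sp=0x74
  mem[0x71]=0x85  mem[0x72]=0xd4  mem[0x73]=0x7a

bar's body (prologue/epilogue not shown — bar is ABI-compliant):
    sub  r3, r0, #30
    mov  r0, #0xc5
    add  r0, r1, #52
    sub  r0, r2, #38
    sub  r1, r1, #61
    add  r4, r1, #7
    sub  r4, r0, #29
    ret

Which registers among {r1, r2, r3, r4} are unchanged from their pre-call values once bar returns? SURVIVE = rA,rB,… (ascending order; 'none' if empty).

prologue: push r0 → mem[0x73]=0x84, sp=0x73
prologue: push r1 → mem[0x72]=0xe7, sp=0x72
body[0] sub  r3, r0, #30 → r3=0x66
body[1] mov  r0, #0xc5 → r0=0xc5
body[2] add  r0, r1, #52 → r0=0x1b
body[3] sub  r0, r2, #38 → r0=0x98
body[4] sub  r1, r1, #61 → r1=0xaa
body[5] add  r4, r1, #7 → r4=0xb1
body[6] sub  r4, r0, #29 → r4=0x7b
epilogue: pop r1=0xe7, sp=0x73
epilogue: pop r0=0x84, sp=0x74
r1: callee-saved, written=True
r2: callee-saved, written=False
r3: caller-saved, written=True
r4: caller-saved, written=True

SURVIVE = r1,r2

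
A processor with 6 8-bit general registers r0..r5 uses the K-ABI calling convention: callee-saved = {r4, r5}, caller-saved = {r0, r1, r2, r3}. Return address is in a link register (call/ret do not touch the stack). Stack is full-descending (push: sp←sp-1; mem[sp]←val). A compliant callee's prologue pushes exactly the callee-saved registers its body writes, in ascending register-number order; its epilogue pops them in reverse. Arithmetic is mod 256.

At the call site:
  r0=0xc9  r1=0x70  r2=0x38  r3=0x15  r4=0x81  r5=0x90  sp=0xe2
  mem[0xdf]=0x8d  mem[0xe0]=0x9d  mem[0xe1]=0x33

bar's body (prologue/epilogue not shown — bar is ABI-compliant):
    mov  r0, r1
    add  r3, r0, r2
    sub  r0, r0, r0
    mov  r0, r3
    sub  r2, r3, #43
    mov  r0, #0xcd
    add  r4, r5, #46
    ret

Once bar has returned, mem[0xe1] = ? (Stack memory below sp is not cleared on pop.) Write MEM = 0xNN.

MEM = 0x81

prologue: push r4 -> mem[0xe1]=0x81, sp=0xe1
body[0] mov  r0, r1 -> r0=0x70
body[1] add  r3, r0, r2 -> r3=0xa8
body[2] sub  r0, r0, r0 -> r0=0x00
body[3] mov  r0, r3 -> r0=0xa8
body[4] sub  r2, r3, #43 -> r2=0x7d
body[5] mov  r0, #0xcd -> r0=0xcd
body[6] add  r4, r5, #46 -> r4=0xbe
epilogue: pop r4=0x81, sp=0xe2
prologue pushed ['r4'] at ['0xe1']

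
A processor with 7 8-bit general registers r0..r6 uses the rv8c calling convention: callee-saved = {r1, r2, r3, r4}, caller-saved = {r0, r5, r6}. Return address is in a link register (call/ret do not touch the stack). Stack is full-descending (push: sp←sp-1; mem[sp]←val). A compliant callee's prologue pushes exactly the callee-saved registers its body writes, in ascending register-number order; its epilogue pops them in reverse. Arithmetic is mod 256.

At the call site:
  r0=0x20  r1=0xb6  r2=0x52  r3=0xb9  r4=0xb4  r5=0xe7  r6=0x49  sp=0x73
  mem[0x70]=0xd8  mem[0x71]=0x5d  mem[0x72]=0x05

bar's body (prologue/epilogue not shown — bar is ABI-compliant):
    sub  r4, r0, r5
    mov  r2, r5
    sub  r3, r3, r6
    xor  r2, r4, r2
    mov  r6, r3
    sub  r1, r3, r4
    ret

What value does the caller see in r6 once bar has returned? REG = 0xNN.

REG = 0x70

prologue: push r1 -> mem[0x72]=0xb6, sp=0x72
prologue: push r2 -> mem[0x71]=0x52, sp=0x71
prologue: push r3 -> mem[0x70]=0xb9, sp=0x70
prologue: push r4 -> mem[0x6f]=0xb4, sp=0x6f
body[0] sub  r4, r0, r5 -> r4=0x39
body[1] mov  r2, r5 -> r2=0xe7
body[2] sub  r3, r3, r6 -> r3=0x70
body[3] xor  r2, r4, r2 -> r2=0xde
body[4] mov  r6, r3 -> r6=0x70
body[5] sub  r1, r3, r4 -> r1=0x37
epilogue: pop r4=0xb4, sp=0x70
epilogue: pop r3=0xb9, sp=0x71
epilogue: pop r2=0x52, sp=0x72
epilogue: pop r1=0xb6, sp=0x73
r6 is caller-saved -> body value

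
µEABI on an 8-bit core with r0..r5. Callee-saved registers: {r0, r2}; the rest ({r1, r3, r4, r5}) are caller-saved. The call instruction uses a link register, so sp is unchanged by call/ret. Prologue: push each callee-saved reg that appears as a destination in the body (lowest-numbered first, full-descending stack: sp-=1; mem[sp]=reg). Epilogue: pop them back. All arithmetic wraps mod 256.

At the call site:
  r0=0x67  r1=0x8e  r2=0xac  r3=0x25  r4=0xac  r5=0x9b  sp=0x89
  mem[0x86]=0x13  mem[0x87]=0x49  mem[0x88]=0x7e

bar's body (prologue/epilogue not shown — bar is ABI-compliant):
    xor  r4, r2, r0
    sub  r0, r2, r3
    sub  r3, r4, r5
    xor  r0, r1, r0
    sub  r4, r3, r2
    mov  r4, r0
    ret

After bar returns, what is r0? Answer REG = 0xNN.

REG = 0x67

prologue: push r0 → mem[0x88]=0x67, sp=0x88
body[0] xor  r4, r2, r0 → r4=0xcb
body[1] sub  r0, r2, r3 → r0=0x87
body[2] sub  r3, r4, r5 → r3=0x30
body[3] xor  r0, r1, r0 → r0=0x09
body[4] sub  r4, r3, r2 → r4=0x84
body[5] mov  r4, r0 → r4=0x09
epilogue: pop r0=0x67, sp=0x89
r0 is callee-saved → restored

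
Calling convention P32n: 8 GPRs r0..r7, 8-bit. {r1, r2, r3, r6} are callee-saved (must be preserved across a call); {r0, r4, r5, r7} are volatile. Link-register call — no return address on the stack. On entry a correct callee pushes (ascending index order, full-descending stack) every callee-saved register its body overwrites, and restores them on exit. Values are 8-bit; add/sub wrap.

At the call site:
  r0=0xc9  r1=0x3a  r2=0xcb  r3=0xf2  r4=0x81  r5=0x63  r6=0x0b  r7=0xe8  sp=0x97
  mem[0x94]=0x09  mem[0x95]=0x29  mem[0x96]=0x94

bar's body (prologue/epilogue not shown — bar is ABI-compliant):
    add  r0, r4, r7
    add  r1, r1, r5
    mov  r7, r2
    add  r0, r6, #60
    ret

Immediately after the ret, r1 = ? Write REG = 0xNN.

REG = 0x3a

prologue: push r1 → mem[0x96]=0x3a, sp=0x96
body[0] add  r0, r4, r7 → r0=0x69
body[1] add  r1, r1, r5 → r1=0x9d
body[2] mov  r7, r2 → r7=0xcb
body[3] add  r0, r6, #60 → r0=0x47
epilogue: pop r1=0x3a, sp=0x97
r1 is callee-saved → restored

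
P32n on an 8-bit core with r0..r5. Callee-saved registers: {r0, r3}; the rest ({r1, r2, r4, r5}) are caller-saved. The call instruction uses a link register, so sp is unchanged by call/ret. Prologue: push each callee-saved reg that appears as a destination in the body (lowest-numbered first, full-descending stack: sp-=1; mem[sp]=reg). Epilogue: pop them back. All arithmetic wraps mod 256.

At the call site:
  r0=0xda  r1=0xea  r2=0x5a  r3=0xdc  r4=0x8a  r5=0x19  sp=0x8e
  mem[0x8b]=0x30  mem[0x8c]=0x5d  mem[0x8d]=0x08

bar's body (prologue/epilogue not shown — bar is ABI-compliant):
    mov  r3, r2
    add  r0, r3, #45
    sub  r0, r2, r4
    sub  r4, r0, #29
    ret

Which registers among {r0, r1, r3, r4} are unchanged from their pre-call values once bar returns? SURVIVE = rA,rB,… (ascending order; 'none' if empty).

SURVIVE = r0,r1,r3

prologue: push r0 → mem[0x8d]=0xda, sp=0x8d
prologue: push r3 → mem[0x8c]=0xdc, sp=0x8c
body[0] mov  r3, r2 → r3=0x5a
body[1] add  r0, r3, #45 → r0=0x87
body[2] sub  r0, r2, r4 → r0=0xd0
body[3] sub  r4, r0, #29 → r4=0xb3
epilogue: pop r3=0xdc, sp=0x8d
epilogue: pop r0=0xda, sp=0x8e
r0: callee-saved, written=True
r1: caller-saved, written=False
r3: callee-saved, written=True
r4: caller-saved, written=True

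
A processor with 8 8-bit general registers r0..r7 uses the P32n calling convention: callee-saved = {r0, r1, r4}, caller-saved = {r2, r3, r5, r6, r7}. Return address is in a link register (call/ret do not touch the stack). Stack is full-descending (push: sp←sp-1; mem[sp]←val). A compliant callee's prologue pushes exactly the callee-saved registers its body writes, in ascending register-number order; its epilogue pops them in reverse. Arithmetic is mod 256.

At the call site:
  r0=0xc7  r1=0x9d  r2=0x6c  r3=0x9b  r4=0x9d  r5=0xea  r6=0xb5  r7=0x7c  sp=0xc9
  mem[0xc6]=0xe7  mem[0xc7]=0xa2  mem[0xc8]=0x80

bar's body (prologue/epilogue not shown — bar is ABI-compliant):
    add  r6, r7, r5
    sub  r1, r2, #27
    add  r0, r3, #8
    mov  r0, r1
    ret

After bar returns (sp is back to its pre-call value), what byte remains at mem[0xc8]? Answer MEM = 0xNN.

prologue: push r0 → mem[0xc8]=0xc7, sp=0xc8
prologue: push r1 → mem[0xc7]=0x9d, sp=0xc7
body[0] add  r6, r7, r5 → r6=0x66
body[1] sub  r1, r2, #27 → r1=0x51
body[2] add  r0, r3, #8 → r0=0xa3
body[3] mov  r0, r1 → r0=0x51
epilogue: pop r1=0x9d, sp=0xc8
epilogue: pop r0=0xc7, sp=0xc9
prologue pushed ['r0', 'r1'] at ['0xc8', '0xc7']

MEM = 0xc7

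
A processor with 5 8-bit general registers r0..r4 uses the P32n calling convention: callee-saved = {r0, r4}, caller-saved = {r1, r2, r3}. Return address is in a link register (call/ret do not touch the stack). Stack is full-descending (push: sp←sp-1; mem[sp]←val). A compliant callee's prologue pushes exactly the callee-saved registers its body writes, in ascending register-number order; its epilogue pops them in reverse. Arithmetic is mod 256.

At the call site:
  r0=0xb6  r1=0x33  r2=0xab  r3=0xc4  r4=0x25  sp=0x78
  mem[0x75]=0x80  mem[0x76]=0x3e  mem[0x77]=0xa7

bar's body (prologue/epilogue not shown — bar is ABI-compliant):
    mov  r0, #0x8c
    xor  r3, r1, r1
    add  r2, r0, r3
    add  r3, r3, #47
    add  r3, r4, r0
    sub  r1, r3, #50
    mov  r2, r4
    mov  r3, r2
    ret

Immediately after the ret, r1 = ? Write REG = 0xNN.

prologue: push r0 -> mem[0x77]=0xb6, sp=0x77
body[0] mov  r0, #0x8c -> r0=0x8c
body[1] xor  r3, r1, r1 -> r3=0x00
body[2] add  r2, r0, r3 -> r2=0x8c
body[3] add  r3, r3, #47 -> r3=0x2f
body[4] add  r3, r4, r0 -> r3=0xb1
body[5] sub  r1, r3, #50 -> r1=0x7f
body[6] mov  r2, r4 -> r2=0x25
body[7] mov  r3, r2 -> r3=0x25
epilogue: pop r0=0xb6, sp=0x78
r1 is caller-saved -> body value

REG = 0x7f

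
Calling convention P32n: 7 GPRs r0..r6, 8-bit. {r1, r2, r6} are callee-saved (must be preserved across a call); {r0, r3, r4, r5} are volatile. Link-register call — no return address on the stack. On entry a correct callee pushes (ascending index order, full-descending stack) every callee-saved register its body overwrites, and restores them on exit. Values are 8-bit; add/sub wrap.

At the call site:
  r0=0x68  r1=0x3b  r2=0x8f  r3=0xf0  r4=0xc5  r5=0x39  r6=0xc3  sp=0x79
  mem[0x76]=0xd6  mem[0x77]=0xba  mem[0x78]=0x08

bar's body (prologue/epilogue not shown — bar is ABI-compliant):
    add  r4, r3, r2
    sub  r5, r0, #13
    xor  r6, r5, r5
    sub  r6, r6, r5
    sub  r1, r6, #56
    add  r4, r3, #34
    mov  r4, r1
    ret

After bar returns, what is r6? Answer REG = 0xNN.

REG = 0xc3

prologue: push r1 -> mem[0x78]=0x3b, sp=0x78
prologue: push r6 -> mem[0x77]=0xc3, sp=0x77
body[0] add  r4, r3, r2 -> r4=0x7f
body[1] sub  r5, r0, #13 -> r5=0x5b
body[2] xor  r6, r5, r5 -> r6=0x00
body[3] sub  r6, r6, r5 -> r6=0xa5
body[4] sub  r1, r6, #56 -> r1=0x6d
body[5] add  r4, r3, #34 -> r4=0x12
body[6] mov  r4, r1 -> r4=0x6d
epilogue: pop r6=0xc3, sp=0x78
epilogue: pop r1=0x3b, sp=0x79
r6 is callee-saved -> restored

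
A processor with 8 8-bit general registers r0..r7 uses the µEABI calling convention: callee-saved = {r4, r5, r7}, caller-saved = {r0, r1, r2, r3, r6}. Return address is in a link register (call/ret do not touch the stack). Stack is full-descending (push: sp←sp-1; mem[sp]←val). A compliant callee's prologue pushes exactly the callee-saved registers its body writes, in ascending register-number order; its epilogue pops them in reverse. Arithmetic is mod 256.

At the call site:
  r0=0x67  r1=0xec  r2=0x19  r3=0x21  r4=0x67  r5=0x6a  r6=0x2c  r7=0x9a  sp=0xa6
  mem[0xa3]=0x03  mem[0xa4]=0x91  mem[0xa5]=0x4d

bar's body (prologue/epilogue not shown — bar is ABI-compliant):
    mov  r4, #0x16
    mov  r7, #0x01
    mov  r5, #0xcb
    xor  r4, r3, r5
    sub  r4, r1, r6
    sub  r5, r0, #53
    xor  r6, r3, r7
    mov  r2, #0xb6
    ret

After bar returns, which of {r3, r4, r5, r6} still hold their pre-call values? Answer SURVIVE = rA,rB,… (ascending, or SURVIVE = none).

SURVIVE = r3,r4,r5

prologue: push r4 → mem[0xa5]=0x67, sp=0xa5
prologue: push r5 → mem[0xa4]=0x6a, sp=0xa4
prologue: push r7 → mem[0xa3]=0x9a, sp=0xa3
body[0] mov  r4, #0x16 → r4=0x16
body[1] mov  r7, #0x01 → r7=0x01
body[2] mov  r5, #0xcb → r5=0xcb
body[3] xor  r4, r3, r5 → r4=0xea
body[4] sub  r4, r1, r6 → r4=0xc0
body[5] sub  r5, r0, #53 → r5=0x32
body[6] xor  r6, r3, r7 → r6=0x20
body[7] mov  r2, #0xb6 → r2=0xb6
epilogue: pop r7=0x9a, sp=0xa4
epilogue: pop r5=0x6a, sp=0xa5
epilogue: pop r4=0x67, sp=0xa6
r3: caller-saved, written=False
r4: callee-saved, written=True
r5: callee-saved, written=True
r6: caller-saved, written=True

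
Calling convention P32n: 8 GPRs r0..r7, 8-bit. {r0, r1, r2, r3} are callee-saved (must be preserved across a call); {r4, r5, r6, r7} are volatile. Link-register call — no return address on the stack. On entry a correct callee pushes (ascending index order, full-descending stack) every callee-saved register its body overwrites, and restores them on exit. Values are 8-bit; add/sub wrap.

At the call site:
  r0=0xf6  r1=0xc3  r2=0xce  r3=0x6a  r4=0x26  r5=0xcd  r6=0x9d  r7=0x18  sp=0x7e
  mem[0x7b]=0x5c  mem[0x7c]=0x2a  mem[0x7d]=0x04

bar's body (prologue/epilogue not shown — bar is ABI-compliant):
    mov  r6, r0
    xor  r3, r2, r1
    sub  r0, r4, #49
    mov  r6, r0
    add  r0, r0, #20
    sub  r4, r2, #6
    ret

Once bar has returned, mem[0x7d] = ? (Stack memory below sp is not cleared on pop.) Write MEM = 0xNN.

prologue: push r0 -> mem[0x7d]=0xf6, sp=0x7d
prologue: push r3 -> mem[0x7c]=0x6a, sp=0x7c
body[0] mov  r6, r0 -> r6=0xf6
body[1] xor  r3, r2, r1 -> r3=0x0d
body[2] sub  r0, r4, #49 -> r0=0xf5
body[3] mov  r6, r0 -> r6=0xf5
body[4] add  r0, r0, #20 -> r0=0x09
body[5] sub  r4, r2, #6 -> r4=0xc8
epilogue: pop r3=0x6a, sp=0x7d
epilogue: pop r0=0xf6, sp=0x7e
prologue pushed ['r0', 'r3'] at ['0x7d', '0x7c']

MEM = 0xf6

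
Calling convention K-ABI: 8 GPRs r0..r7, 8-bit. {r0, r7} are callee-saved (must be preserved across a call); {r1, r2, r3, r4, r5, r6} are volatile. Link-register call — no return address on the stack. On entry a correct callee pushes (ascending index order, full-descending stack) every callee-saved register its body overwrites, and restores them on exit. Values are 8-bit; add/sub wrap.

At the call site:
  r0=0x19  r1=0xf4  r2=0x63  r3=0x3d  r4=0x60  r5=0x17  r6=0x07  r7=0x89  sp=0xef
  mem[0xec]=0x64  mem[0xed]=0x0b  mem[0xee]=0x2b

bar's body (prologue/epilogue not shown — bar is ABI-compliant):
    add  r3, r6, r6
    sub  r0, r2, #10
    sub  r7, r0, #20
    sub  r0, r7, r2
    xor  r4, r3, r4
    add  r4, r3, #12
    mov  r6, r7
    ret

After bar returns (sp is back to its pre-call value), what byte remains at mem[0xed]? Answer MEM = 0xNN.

MEM = 0x89

prologue: push r0 → mem[0xee]=0x19, sp=0xee
prologue: push r7 → mem[0xed]=0x89, sp=0xed
body[0] add  r3, r6, r6 → r3=0x0e
body[1] sub  r0, r2, #10 → r0=0x59
body[2] sub  r7, r0, #20 → r7=0x45
body[3] sub  r0, r7, r2 → r0=0xe2
body[4] xor  r4, r3, r4 → r4=0x6e
body[5] add  r4, r3, #12 → r4=0x1a
body[6] mov  r6, r7 → r6=0x45
epilogue: pop r7=0x89, sp=0xee
epilogue: pop r0=0x19, sp=0xef
prologue pushed ['r0', 'r7'] at ['0xee', '0xed']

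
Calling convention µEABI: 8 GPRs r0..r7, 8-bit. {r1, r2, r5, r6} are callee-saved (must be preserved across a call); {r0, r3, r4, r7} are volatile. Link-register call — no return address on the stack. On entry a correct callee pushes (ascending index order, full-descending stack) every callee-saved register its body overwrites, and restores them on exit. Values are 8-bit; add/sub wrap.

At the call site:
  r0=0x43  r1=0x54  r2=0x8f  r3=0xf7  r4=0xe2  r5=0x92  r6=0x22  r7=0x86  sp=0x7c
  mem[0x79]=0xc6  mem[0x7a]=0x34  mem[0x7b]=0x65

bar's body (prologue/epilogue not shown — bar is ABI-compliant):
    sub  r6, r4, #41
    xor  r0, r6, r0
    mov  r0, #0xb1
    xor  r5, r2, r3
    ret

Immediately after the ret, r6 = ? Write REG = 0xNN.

prologue: push r5 → mem[0x7b]=0x92, sp=0x7b
prologue: push r6 → mem[0x7a]=0x22, sp=0x7a
body[0] sub  r6, r4, #41 → r6=0xb9
body[1] xor  r0, r6, r0 → r0=0xfa
body[2] mov  r0, #0xb1 → r0=0xb1
body[3] xor  r5, r2, r3 → r5=0x78
epilogue: pop r6=0x22, sp=0x7b
epilogue: pop r5=0x92, sp=0x7c
r6 is callee-saved → restored

REG = 0x22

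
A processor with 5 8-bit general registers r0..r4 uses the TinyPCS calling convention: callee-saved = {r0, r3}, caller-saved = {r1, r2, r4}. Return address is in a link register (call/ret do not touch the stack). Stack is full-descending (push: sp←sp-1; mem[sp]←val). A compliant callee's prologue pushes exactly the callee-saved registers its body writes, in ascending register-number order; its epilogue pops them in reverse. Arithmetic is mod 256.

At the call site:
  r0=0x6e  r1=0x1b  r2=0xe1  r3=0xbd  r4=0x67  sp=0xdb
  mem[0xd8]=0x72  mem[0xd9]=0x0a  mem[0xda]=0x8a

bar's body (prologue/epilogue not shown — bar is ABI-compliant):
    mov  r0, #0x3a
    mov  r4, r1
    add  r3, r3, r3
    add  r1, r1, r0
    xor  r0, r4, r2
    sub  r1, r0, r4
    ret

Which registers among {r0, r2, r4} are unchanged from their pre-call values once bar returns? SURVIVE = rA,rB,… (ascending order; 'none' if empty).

prologue: push r0 → mem[0xda]=0x6e, sp=0xda
prologue: push r3 → mem[0xd9]=0xbd, sp=0xd9
body[0] mov  r0, #0x3a → r0=0x3a
body[1] mov  r4, r1 → r4=0x1b
body[2] add  r3, r3, r3 → r3=0x7a
body[3] add  r1, r1, r0 → r1=0x55
body[4] xor  r0, r4, r2 → r0=0xfa
body[5] sub  r1, r0, r4 → r1=0xdf
epilogue: pop r3=0xbd, sp=0xda
epilogue: pop r0=0x6e, sp=0xdb
r0: callee-saved, written=True
r2: caller-saved, written=False
r4: caller-saved, written=True

SURVIVE = r0,r2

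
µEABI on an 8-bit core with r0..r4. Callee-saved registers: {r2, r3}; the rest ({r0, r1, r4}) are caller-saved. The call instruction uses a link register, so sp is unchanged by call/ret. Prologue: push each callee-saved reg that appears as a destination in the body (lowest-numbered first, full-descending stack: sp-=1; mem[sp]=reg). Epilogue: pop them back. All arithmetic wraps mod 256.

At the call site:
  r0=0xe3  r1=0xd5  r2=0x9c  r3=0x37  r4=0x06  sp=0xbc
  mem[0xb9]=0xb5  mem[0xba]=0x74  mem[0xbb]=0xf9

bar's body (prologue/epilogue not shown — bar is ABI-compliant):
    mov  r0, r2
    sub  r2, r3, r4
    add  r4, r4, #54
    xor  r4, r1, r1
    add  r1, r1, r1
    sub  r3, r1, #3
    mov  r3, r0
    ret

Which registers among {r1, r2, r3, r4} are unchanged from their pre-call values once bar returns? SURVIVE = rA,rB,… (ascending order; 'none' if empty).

SURVIVE = r2,r3

prologue: push r2 → mem[0xbb]=0x9c, sp=0xbb
prologue: push r3 → mem[0xba]=0x37, sp=0xba
body[0] mov  r0, r2 → r0=0x9c
body[1] sub  r2, r3, r4 → r2=0x31
body[2] add  r4, r4, #54 → r4=0x3c
body[3] xor  r4, r1, r1 → r4=0x00
body[4] add  r1, r1, r1 → r1=0xaa
body[5] sub  r3, r1, #3 → r3=0xa7
body[6] mov  r3, r0 → r3=0x9c
epilogue: pop r3=0x37, sp=0xbb
epilogue: pop r2=0x9c, sp=0xbc
r1: caller-saved, written=True
r2: callee-saved, written=True
r3: callee-saved, written=True
r4: caller-saved, written=True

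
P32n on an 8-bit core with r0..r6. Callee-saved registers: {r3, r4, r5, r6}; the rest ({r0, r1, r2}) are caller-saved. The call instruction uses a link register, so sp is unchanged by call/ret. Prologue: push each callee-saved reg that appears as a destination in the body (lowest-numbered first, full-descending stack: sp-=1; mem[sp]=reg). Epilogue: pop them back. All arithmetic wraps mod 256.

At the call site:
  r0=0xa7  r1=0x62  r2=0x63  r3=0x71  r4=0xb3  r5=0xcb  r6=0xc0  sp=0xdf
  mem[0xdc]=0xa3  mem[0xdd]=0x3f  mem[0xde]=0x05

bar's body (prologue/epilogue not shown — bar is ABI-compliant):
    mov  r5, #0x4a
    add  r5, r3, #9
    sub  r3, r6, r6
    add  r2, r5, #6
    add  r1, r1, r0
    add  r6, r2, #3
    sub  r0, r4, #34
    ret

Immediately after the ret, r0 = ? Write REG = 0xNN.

prologue: push r3 → mem[0xde]=0x71, sp=0xde
prologue: push r5 → mem[0xdd]=0xcb, sp=0xdd
prologue: push r6 → mem[0xdc]=0xc0, sp=0xdc
body[0] mov  r5, #0x4a → r5=0x4a
body[1] add  r5, r3, #9 → r5=0x7a
body[2] sub  r3, r6, r6 → r3=0x00
body[3] add  r2, r5, #6 → r2=0x80
body[4] add  r1, r1, r0 → r1=0x09
body[5] add  r6, r2, #3 → r6=0x83
body[6] sub  r0, r4, #34 → r0=0x91
epilogue: pop r6=0xc0, sp=0xdd
epilogue: pop r5=0xcb, sp=0xde
epilogue: pop r3=0x71, sp=0xdf
r0 is caller-saved → body value

REG = 0x91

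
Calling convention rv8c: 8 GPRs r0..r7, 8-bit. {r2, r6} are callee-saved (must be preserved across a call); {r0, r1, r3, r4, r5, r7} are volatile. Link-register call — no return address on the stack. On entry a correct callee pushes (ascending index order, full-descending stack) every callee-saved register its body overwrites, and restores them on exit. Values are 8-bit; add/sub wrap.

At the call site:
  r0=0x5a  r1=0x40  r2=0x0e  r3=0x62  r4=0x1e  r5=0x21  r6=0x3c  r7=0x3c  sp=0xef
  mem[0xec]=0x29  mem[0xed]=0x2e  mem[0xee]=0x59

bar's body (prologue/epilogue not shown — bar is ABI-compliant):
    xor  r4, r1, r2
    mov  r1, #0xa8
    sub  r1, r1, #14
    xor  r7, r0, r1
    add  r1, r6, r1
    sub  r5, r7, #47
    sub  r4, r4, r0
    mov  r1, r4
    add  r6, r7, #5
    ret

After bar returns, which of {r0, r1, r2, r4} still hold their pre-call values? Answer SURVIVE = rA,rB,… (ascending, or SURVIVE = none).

prologue: push r6 → mem[0xee]=0x3c, sp=0xee
body[0] xor  r4, r1, r2 → r4=0x4e
body[1] mov  r1, #0xa8 → r1=0xa8
body[2] sub  r1, r1, #14 → r1=0x9a
body[3] xor  r7, r0, r1 → r7=0xc0
body[4] add  r1, r6, r1 → r1=0xd6
body[5] sub  r5, r7, #47 → r5=0x91
body[6] sub  r4, r4, r0 → r4=0xf4
body[7] mov  r1, r4 → r1=0xf4
body[8] add  r6, r7, #5 → r6=0xc5
epilogue: pop r6=0x3c, sp=0xef
r0: caller-saved, written=False
r1: caller-saved, written=True
r2: callee-saved, written=False
r4: caller-saved, written=True

SURVIVE = r0,r2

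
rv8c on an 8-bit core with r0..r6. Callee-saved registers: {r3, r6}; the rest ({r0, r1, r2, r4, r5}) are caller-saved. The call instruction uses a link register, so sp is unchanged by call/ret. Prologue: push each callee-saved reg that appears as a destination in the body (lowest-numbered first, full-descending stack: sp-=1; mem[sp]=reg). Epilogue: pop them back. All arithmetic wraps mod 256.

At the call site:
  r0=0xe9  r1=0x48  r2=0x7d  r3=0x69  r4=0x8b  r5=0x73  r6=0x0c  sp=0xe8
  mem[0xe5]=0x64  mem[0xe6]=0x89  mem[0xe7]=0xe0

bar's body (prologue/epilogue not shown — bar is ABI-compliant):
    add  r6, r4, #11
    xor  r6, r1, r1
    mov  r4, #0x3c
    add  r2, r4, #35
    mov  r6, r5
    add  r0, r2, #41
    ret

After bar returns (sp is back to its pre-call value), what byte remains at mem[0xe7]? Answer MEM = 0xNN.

prologue: push r6 -> mem[0xe7]=0x0c, sp=0xe7
body[0] add  r6, r4, #11 -> r6=0x96
body[1] xor  r6, r1, r1 -> r6=0x00
body[2] mov  r4, #0x3c -> r4=0x3c
body[3] add  r2, r4, #35 -> r2=0x5f
body[4] mov  r6, r5 -> r6=0x73
body[5] add  r0, r2, #41 -> r0=0x88
epilogue: pop r6=0x0c, sp=0xe8
prologue pushed ['r6'] at ['0xe7']

MEM = 0x0c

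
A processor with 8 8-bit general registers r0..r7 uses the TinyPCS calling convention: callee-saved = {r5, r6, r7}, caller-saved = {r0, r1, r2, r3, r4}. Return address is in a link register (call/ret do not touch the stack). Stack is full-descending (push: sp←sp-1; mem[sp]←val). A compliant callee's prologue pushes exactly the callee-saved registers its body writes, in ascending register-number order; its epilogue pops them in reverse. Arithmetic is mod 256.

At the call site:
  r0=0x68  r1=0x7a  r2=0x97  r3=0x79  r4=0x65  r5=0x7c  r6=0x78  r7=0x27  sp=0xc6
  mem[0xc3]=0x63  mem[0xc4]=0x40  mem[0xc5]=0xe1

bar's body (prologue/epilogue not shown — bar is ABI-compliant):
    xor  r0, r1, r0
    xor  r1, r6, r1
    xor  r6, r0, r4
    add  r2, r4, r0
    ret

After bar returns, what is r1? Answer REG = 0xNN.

REG = 0x02

prologue: push r6 -> mem[0xc5]=0x78, sp=0xc5
body[0] xor  r0, r1, r0 -> r0=0x12
body[1] xor  r1, r6, r1 -> r1=0x02
body[2] xor  r6, r0, r4 -> r6=0x77
body[3] add  r2, r4, r0 -> r2=0x77
epilogue: pop r6=0x78, sp=0xc6
r1 is caller-saved -> body value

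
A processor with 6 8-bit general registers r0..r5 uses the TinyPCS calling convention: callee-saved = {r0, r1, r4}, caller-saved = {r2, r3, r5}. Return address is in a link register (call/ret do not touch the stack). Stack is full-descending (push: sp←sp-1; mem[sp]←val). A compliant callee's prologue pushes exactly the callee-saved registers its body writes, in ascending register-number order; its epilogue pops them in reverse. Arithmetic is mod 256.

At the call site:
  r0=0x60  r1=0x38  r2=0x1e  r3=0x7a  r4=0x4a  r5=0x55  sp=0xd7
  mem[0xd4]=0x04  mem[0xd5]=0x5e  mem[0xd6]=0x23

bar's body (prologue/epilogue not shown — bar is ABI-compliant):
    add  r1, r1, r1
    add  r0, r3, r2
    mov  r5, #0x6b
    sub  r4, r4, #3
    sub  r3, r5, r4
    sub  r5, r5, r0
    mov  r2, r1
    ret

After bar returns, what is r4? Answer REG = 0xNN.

prologue: push r0 → mem[0xd6]=0x60, sp=0xd6
prologue: push r1 → mem[0xd5]=0x38, sp=0xd5
prologue: push r4 → mem[0xd4]=0x4a, sp=0xd4
body[0] add  r1, r1, r1 → r1=0x70
body[1] add  r0, r3, r2 → r0=0x98
body[2] mov  r5, #0x6b → r5=0x6b
body[3] sub  r4, r4, #3 → r4=0x47
body[4] sub  r3, r5, r4 → r3=0x24
body[5] sub  r5, r5, r0 → r5=0xd3
body[6] mov  r2, r1 → r2=0x70
epilogue: pop r4=0x4a, sp=0xd5
epilogue: pop r1=0x38, sp=0xd6
epilogue: pop r0=0x60, sp=0xd7
r4 is callee-saved → restored

REG = 0x4a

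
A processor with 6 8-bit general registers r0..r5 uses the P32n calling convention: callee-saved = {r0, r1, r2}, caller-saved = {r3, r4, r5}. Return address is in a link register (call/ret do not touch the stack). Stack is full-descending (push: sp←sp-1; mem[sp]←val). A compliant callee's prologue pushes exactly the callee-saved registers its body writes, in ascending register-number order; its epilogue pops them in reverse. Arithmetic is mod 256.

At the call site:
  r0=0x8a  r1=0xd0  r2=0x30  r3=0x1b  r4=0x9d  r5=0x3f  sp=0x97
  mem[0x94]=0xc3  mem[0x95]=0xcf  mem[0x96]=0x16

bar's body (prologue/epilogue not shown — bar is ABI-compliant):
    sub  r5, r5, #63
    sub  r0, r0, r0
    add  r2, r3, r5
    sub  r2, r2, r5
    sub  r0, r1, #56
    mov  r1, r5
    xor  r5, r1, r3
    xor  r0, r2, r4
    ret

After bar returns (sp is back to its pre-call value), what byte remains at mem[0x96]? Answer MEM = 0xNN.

MEM = 0x8a

prologue: push r0 -> mem[0x96]=0x8a, sp=0x96
prologue: push r1 -> mem[0x95]=0xd0, sp=0x95
prologue: push r2 -> mem[0x94]=0x30, sp=0x94
body[0] sub  r5, r5, #63 -> r5=0x00
body[1] sub  r0, r0, r0 -> r0=0x00
body[2] add  r2, r3, r5 -> r2=0x1b
body[3] sub  r2, r2, r5 -> r2=0x1b
body[4] sub  r0, r1, #56 -> r0=0x98
body[5] mov  r1, r5 -> r1=0x00
body[6] xor  r5, r1, r3 -> r5=0x1b
body[7] xor  r0, r2, r4 -> r0=0x86
epilogue: pop r2=0x30, sp=0x95
epilogue: pop r1=0xd0, sp=0x96
epilogue: pop r0=0x8a, sp=0x97
prologue pushed ['r0', 'r1', 'r2'] at ['0x96', '0x95', '0x94']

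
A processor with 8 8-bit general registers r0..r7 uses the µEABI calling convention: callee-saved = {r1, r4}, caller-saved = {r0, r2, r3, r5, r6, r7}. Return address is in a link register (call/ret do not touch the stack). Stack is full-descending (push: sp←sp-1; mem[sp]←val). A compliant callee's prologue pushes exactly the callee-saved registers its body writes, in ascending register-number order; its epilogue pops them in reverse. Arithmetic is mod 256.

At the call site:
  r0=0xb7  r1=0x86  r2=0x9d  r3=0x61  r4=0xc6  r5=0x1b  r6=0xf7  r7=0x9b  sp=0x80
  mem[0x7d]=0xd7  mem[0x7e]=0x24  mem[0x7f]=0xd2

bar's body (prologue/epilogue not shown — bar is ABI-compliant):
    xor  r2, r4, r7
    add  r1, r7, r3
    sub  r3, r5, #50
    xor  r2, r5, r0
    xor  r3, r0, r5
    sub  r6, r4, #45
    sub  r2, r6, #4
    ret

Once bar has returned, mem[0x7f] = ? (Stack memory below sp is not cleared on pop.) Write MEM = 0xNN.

prologue: push r1 → mem[0x7f]=0x86, sp=0x7f
body[0] xor  r2, r4, r7 → r2=0x5d
body[1] add  r1, r7, r3 → r1=0xfc
body[2] sub  r3, r5, #50 → r3=0xe9
body[3] xor  r2, r5, r0 → r2=0xac
body[4] xor  r3, r0, r5 → r3=0xac
body[5] sub  r6, r4, #45 → r6=0x99
body[6] sub  r2, r6, #4 → r2=0x95
epilogue: pop r1=0x86, sp=0x80
prologue pushed ['r1'] at ['0x7f']

MEM = 0x86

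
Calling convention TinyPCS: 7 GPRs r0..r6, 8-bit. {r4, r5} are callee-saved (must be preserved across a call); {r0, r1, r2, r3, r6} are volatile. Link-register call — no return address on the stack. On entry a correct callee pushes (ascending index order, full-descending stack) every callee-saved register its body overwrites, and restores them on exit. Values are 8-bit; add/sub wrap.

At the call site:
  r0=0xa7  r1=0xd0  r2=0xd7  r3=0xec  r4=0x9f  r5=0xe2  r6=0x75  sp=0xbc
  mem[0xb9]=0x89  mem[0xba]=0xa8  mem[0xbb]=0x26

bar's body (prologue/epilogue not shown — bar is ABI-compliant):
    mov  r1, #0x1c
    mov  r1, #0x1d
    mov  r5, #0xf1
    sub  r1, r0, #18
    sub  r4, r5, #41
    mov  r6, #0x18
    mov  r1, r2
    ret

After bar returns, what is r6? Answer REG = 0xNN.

prologue: push r4 -> mem[0xbb]=0x9f, sp=0xbb
prologue: push r5 -> mem[0xba]=0xe2, sp=0xba
body[0] mov  r1, #0x1c -> r1=0x1c
body[1] mov  r1, #0x1d -> r1=0x1d
body[2] mov  r5, #0xf1 -> r5=0xf1
body[3] sub  r1, r0, #18 -> r1=0x95
body[4] sub  r4, r5, #41 -> r4=0xc8
body[5] mov  r6, #0x18 -> r6=0x18
body[6] mov  r1, r2 -> r1=0xd7
epilogue: pop r5=0xe2, sp=0xbb
epilogue: pop r4=0x9f, sp=0xbc
r6 is caller-saved -> body value

REG = 0x18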